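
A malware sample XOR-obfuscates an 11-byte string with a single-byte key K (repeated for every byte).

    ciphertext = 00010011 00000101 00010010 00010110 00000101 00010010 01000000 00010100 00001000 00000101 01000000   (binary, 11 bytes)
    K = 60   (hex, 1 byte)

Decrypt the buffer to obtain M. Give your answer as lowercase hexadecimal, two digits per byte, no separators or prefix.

7365727665722074686520

The 1-byte key repeats, so the effective keystream is 60 60 60 60 60 60 60 60 60 60 60.
byte 0: 13 ^ 60 = 73
byte 1: 05 ^ 60 = 65
byte 2: 12 ^ 60 = 72
byte 3: 16 ^ 60 = 76
byte 4: 05 ^ 60 = 65
byte 5: 12 ^ 60 = 72
byte 6: 40 ^ 60 = 20
byte 7: 14 ^ 60 = 74
byte 8: 08 ^ 60 = 68
byte 9: 05 ^ 60 = 65
byte 10: 40 ^ 60 = 20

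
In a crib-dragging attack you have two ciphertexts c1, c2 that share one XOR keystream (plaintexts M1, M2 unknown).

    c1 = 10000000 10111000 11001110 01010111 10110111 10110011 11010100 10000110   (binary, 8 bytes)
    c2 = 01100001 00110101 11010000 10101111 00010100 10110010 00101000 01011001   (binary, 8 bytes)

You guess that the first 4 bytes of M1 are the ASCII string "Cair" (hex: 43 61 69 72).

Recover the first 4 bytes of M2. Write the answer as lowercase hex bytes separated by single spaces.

First, c1 ⊕ c2 = (M1 ⊕ K) ⊕ (M2 ⊕ K) = M1 ⊕ M2, so the key drops out. Then M2 = (M1 ⊕ M2) ⊕ M1 over the first 4 bytes.
byte 0: (80 ⊕ 61) ⊕ 43 = e1 ⊕ 43 = a2
byte 1: (b8 ⊕ 35) ⊕ 61 = 8d ⊕ 61 = ec
byte 2: (ce ⊕ d0) ⊕ 69 = 1e ⊕ 69 = 77
byte 3: (57 ⊕ af) ⊕ 72 = f8 ⊕ 72 = 8a

a2 ec 77 8a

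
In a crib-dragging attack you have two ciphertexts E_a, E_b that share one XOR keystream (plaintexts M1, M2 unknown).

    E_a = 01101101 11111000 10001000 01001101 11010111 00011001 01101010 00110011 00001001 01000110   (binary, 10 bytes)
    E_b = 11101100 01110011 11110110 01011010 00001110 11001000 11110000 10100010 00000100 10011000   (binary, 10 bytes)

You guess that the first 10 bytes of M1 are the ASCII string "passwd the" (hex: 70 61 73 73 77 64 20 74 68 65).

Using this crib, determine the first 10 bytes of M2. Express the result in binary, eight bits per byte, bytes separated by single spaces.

11110001 11101010 00001101 01100100 10101110 10110101 10111010 11100101 01100101 10111011

First, E_a ⊕ E_b = (M1 ⊕ K) ⊕ (M2 ⊕ K) = M1 ⊕ M2, so the key drops out. Then M2 = (M1 ⊕ M2) ⊕ M1 over the first 10 bytes.
byte 0: (6d ^ ec) ^ 70 = 81 ^ 70 = f1
byte 1: (f8 ^ 73) ^ 61 = 8b ^ 61 = ea
byte 2: (88 ^ f6) ^ 73 = 7e ^ 73 = 0d
byte 3: (4d ^ 5a) ^ 73 = 17 ^ 73 = 64
byte 4: (d7 ^ 0e) ^ 77 = d9 ^ 77 = ae
byte 5: (19 ^ c8) ^ 64 = d1 ^ 64 = b5
byte 6: (6a ^ f0) ^ 20 = 9a ^ 20 = ba
byte 7: (33 ^ a2) ^ 74 = 91 ^ 74 = e5
byte 8: (09 ^ 04) ^ 68 = 0d ^ 68 = 65
byte 9: (46 ^ 98) ^ 65 = de ^ 65 = bb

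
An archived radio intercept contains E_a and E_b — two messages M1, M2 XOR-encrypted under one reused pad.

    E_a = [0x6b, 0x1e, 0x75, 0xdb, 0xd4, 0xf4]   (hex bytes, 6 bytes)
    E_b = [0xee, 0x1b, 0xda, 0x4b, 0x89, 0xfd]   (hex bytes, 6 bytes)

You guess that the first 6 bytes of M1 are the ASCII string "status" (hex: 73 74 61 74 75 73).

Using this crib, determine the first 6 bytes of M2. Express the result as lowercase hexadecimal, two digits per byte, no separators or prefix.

First, E_a ⊕ E_b = (M1 ⊕ K) ⊕ (M2 ⊕ K) = M1 ⊕ M2, so the key drops out. Then M2 = (M1 ⊕ M2) ⊕ M1 over the first 6 bytes.
byte 0: (6b xor ee) xor 73 = 85 xor 73 = f6
byte 1: (1e xor 1b) xor 74 = 05 xor 74 = 71
byte 2: (75 xor da) xor 61 = af xor 61 = ce
byte 3: (db xor 4b) xor 74 = 90 xor 74 = e4
byte 4: (d4 xor 89) xor 75 = 5d xor 75 = 28
byte 5: (f4 xor fd) xor 73 = 09 xor 73 = 7a

f671cee4287a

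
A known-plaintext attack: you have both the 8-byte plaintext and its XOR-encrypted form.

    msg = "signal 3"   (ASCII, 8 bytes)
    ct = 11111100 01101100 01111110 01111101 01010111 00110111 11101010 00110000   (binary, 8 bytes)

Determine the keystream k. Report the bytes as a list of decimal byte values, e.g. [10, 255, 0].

[143, 5, 25, 19, 54, 91, 202, 3]

Since ct = msg ⊕ k, XORing both sides with msg gives k = msg ⊕ ct.
byte 0: 73 ⊕ fc = 8f
byte 1: 69 ⊕ 6c = 05
byte 2: 67 ⊕ 7e = 19
byte 3: 6e ⊕ 7d = 13
byte 4: 61 ⊕ 57 = 36
byte 5: 6c ⊕ 37 = 5b
byte 6: 20 ⊕ ea = ca
byte 7: 33 ⊕ 30 = 03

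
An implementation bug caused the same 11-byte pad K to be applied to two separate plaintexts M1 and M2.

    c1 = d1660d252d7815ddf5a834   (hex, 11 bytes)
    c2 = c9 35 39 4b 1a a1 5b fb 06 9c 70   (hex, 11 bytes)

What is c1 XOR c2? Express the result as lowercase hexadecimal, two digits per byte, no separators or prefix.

c1 ⊕ c2 = (M1 ⊕ K) ⊕ (M2 ⊕ K) = M1 ⊕ M2 — the shared key cancels under XOR.
11010001 ^ 11001001 = 00011000
01100110 ^ 00110101 = 01010011
00001101 ^ 00111001 = 00110100
00100101 ^ 01001011 = 01101110
00101101 ^ 00011010 = 00110111
01111000 ^ 10100001 = 11011001
00010101 ^ 01011011 = 01001110
11011101 ^ 11111011 = 00100110
11110101 ^ 00000110 = 11110011
10101000 ^ 10011100 = 00110100
00110100 ^ 01110000 = 01000100

1853346e37d94e26f33444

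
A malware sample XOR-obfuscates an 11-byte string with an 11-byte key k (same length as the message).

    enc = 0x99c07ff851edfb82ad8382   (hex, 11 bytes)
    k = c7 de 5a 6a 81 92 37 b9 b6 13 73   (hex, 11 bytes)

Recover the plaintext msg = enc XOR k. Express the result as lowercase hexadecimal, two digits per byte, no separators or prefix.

5e1e2592d07fcc3b1b90f1

byte 0: 10011001 xor 11000111 = 01011110
byte 1: 11000000 xor 11011110 = 00011110
byte 2: 01111111 xor 01011010 = 00100101
byte 3: 11111000 xor 01101010 = 10010010
byte 4: 01010001 xor 10000001 = 11010000
byte 5: 11101101 xor 10010010 = 01111111
byte 6: 11111011 xor 00110111 = 11001100
byte 7: 10000010 xor 10111001 = 00111011
byte 8: 10101101 xor 10110110 = 00011011
byte 9: 10000011 xor 00010011 = 10010000
byte 10: 10000010 xor 01110011 = 11110001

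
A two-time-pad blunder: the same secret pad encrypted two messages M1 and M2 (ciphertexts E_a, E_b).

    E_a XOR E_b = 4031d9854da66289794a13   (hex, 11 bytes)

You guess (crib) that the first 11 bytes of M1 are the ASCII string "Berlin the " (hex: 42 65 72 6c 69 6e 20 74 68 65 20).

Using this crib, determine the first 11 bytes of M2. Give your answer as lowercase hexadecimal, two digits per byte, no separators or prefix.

0254abe924c842fd112f33

Since E_a ⊕ E_b = M1 ⊕ M2, XORing with the guessed M1 bytes yields the corresponding M2 bytes: M2 = (E_a ⊕ E_b) ⊕ M1.
40 ^ 42 = 02
31 ^ 65 = 54
d9 ^ 72 = ab
85 ^ 6c = e9
4d ^ 69 = 24
a6 ^ 6e = c8
62 ^ 20 = 42
89 ^ 74 = fd
79 ^ 68 = 11
4a ^ 65 = 2f
13 ^ 20 = 33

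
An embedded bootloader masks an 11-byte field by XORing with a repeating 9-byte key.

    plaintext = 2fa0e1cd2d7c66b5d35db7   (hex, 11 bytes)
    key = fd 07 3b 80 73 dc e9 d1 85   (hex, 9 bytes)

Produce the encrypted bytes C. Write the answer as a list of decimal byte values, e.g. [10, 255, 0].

[210, 167, 218, 77, 94, 160, 143, 100, 86, 160, 176]

The 9-byte key repeats, so the effective keystream is fd 07 3b 80 73 dc e9 d1 85 fd 07.
byte 0: 00101111 ^ 11111101 = 11010010
byte 1: 10100000 ^ 00000111 = 10100111
byte 2: 11100001 ^ 00111011 = 11011010
byte 3: 11001101 ^ 10000000 = 01001101
byte 4: 00101101 ^ 01110011 = 01011110
byte 5: 01111100 ^ 11011100 = 10100000
byte 6: 01100110 ^ 11101001 = 10001111
byte 7: 10110101 ^ 11010001 = 01100100
byte 8: 11010011 ^ 10000101 = 01010110
byte 9: 01011101 ^ 11111101 = 10100000
byte 10: 10110111 ^ 00000111 = 10110000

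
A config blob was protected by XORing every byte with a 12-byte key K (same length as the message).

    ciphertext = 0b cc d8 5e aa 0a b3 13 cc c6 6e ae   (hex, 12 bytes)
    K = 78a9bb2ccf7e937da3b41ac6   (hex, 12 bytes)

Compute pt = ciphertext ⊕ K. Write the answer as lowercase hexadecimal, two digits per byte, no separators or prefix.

XOR is its own inverse, so applying the key byte-wise gives the result directly.
byte 0:  11 ^ 120 = 115
byte 1: 204 ^ 169 = 101
byte 2: 216 ^ 187 =  99
byte 3:  94 ^  44 = 114
byte 4: 170 ^ 207 = 101
byte 5:  10 ^ 126 = 116
byte 6: 179 ^ 147 =  32
byte 7:  19 ^ 125 = 110
byte 8: 204 ^ 163 = 111
byte 9: 198 ^ 180 = 114
byte 10: 110 ^  26 = 116
byte 11: 174 ^ 198 = 104

736563726574206e6f727468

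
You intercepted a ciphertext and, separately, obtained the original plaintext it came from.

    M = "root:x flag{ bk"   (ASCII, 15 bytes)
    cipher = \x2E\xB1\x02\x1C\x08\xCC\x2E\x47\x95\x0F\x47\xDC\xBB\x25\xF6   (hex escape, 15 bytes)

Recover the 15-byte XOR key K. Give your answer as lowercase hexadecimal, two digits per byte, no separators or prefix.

5cde6d6832b40e21f96e20a79b479d

Since cipher = M ⊕ K, XORing both sides with M gives K = M ⊕ cipher.
72 ^ 2e = 5c
6f ^ b1 = de
6f ^ 02 = 6d
74 ^ 1c = 68
3a ^ 08 = 32
78 ^ cc = b4
20 ^ 2e = 0e
66 ^ 47 = 21
6c ^ 95 = f9
61 ^ 0f = 6e
67 ^ 47 = 20
7b ^ dc = a7
20 ^ bb = 9b
62 ^ 25 = 47
6b ^ f6 = 9d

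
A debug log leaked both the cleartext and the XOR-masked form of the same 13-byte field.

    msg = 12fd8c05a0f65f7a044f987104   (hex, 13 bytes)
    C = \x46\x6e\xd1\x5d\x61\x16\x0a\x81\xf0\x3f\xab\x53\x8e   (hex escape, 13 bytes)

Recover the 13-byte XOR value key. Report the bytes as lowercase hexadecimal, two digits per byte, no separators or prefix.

Since C = msg ⊕ key, XORing both sides with msg gives key = msg ⊕ C.
 18 ^  70 =  84
253 ^ 110 = 147
140 ^ 209 =  93
  5 ^  93 =  88
160 ^  97 = 193
246 ^  22 = 224
 95 ^  10 =  85
122 ^ 129 = 251
  4 ^ 240 = 244
 79 ^  63 = 112
152 ^ 171 =  51
113 ^  83 =  34
  4 ^ 142 = 138

54935d58c1e055fbf47033228a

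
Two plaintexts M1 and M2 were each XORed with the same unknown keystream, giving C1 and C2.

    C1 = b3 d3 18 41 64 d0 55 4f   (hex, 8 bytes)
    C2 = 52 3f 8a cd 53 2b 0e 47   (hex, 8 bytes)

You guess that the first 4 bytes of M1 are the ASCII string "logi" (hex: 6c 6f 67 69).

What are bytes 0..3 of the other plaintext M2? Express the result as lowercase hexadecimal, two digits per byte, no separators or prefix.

First, C1 ⊕ C2 = (M1 ⊕ K) ⊕ (M2 ⊕ K) = M1 ⊕ M2, so the key drops out. Then M2 = (M1 ⊕ M2) ⊕ M1 over the first 4 bytes.
byte 0: (b3 ^ 52) ^ 6c = e1 ^ 6c = 8d
byte 1: (d3 ^ 3f) ^ 6f = ec ^ 6f = 83
byte 2: (18 ^ 8a) ^ 67 = 92 ^ 67 = f5
byte 3: (41 ^ cd) ^ 69 = 8c ^ 69 = e5

8d83f5e5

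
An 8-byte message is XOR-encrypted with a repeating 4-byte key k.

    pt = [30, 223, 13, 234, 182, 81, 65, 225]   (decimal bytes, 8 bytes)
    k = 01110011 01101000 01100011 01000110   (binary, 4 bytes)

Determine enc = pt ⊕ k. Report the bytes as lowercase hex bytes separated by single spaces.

6d b7 6e ac c5 39 22 a7

The 4-byte key repeats, so the effective keystream is 73 68 63 46 73 68 63 46.
byte 0: 1e ^ 73 = 6d
byte 1: df ^ 68 = b7
byte 2: 0d ^ 63 = 6e
byte 3: ea ^ 46 = ac
byte 4: b6 ^ 73 = c5
byte 5: 51 ^ 68 = 39
byte 6: 41 ^ 63 = 22
byte 7: e1 ^ 46 = a7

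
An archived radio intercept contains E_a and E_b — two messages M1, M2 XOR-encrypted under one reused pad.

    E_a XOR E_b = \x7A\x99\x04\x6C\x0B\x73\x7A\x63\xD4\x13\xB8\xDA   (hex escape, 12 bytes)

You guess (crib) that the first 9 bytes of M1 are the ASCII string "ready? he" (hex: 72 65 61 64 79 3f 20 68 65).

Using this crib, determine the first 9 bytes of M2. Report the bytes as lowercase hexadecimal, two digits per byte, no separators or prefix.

08fc6508724c5a0bb1

Since E_a ⊕ E_b = M1 ⊕ M2, XORing with the guessed M1 bytes yields the corresponding M2 bytes: M2 = (E_a ⊕ E_b) ⊕ M1.
122 XOR 114 =   8
153 XOR 101 = 252
  4 XOR  97 = 101
108 XOR 100 =   8
 11 XOR 121 = 114
115 XOR  63 =  76
122 XOR  32 =  90
 99 XOR 104 =  11
212 XOR 101 = 177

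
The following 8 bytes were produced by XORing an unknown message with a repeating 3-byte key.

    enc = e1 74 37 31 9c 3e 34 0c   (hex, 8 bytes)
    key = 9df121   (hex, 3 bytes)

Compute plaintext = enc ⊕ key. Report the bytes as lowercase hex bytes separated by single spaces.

7c 85 16 ac 6d 1f a9 fd

The 3-byte key repeats, so the effective keystream is 9d f1 21 9d f1 21 9d f1.
byte 0: e1 xor 9d = 7c
byte 1: 74 xor f1 = 85
byte 2: 37 xor 21 = 16
byte 3: 31 xor 9d = ac
byte 4: 9c xor f1 = 6d
byte 5: 3e xor 21 = 1f
byte 6: 34 xor 9d = a9
byte 7: 0c xor f1 = fd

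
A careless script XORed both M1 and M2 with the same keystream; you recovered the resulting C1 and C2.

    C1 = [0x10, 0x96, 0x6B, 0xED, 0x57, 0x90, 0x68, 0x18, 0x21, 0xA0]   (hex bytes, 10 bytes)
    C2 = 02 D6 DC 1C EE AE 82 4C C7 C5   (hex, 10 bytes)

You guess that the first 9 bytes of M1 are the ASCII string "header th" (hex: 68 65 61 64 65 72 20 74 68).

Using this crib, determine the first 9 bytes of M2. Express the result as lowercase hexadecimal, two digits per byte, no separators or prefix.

First, C1 ⊕ C2 = (M1 ⊕ K) ⊕ (M2 ⊕ K) = M1 ⊕ M2, so the key drops out. Then M2 = (M1 ⊕ M2) ⊕ M1 over the first 9 bytes.
byte 0: (10 ^ 02) ^ 68 = 12 ^ 68 = 7a
byte 1: (96 ^ d6) ^ 65 = 40 ^ 65 = 25
byte 2: (6b ^ dc) ^ 61 = b7 ^ 61 = d6
byte 3: (ed ^ 1c) ^ 64 = f1 ^ 64 = 95
byte 4: (57 ^ ee) ^ 65 = b9 ^ 65 = dc
byte 5: (90 ^ ae) ^ 72 = 3e ^ 72 = 4c
byte 6: (68 ^ 82) ^ 20 = ea ^ 20 = ca
byte 7: (18 ^ 4c) ^ 74 = 54 ^ 74 = 20
byte 8: (21 ^ c7) ^ 68 = e6 ^ 68 = 8e

7a25d695dc4cca208e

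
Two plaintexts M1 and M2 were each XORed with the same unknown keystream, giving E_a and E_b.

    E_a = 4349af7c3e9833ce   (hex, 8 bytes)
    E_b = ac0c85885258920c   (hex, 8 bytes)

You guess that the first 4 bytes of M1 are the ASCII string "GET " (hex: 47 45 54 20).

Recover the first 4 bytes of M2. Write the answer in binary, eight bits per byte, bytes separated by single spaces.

10101000 00000000 01111110 11010100

First, E_a ⊕ E_b = (M1 ⊕ K) ⊕ (M2 ⊕ K) = M1 ⊕ M2, so the key drops out. Then M2 = (M1 ⊕ M2) ⊕ M1 over the first 4 bytes.
byte 0: (43 ⊕ ac) ⊕ 47 = ef ⊕ 47 = a8
byte 1: (49 ⊕ 0c) ⊕ 45 = 45 ⊕ 45 = 00
byte 2: (af ⊕ 85) ⊕ 54 = 2a ⊕ 54 = 7e
byte 3: (7c ⊕ 88) ⊕ 20 = f4 ⊕ 20 = d4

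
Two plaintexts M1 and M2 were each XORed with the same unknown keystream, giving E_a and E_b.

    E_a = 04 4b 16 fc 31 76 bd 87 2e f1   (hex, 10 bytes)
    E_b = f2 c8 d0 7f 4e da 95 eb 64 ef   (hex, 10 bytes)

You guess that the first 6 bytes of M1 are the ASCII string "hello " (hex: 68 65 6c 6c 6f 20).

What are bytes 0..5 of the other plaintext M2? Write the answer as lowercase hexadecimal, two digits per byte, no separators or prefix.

9ee6aaef108c

First, E_a ⊕ E_b = (M1 ⊕ K) ⊕ (M2 ⊕ K) = M1 ⊕ M2, so the key drops out. Then M2 = (M1 ⊕ M2) ⊕ M1 over the first 6 bytes.
byte 0: (04 XOR f2) XOR 68 = f6 XOR 68 = 9e
byte 1: (4b XOR c8) XOR 65 = 83 XOR 65 = e6
byte 2: (16 XOR d0) XOR 6c = c6 XOR 6c = aa
byte 3: (fc XOR 7f) XOR 6c = 83 XOR 6c = ef
byte 4: (31 XOR 4e) XOR 6f = 7f XOR 6f = 10
byte 5: (76 XOR da) XOR 20 = ac XOR 20 = 8c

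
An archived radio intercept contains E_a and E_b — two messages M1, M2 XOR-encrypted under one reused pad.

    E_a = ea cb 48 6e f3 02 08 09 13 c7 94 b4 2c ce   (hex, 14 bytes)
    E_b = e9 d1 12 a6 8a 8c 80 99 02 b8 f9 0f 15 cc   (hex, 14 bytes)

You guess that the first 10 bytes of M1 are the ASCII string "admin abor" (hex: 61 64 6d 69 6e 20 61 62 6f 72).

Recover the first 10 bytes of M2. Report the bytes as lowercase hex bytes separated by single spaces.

62 7e 37 a1 17 ae e9 f2 7e 0d

First, E_a ⊕ E_b = (M1 ⊕ K) ⊕ (M2 ⊕ K) = M1 ⊕ M2, so the key drops out. Then M2 = (M1 ⊕ M2) ⊕ M1 over the first 10 bytes.
byte 0: (ea ⊕ e9) ⊕ 61 = 03 ⊕ 61 = 62
byte 1: (cb ⊕ d1) ⊕ 64 = 1a ⊕ 64 = 7e
byte 2: (48 ⊕ 12) ⊕ 6d = 5a ⊕ 6d = 37
byte 3: (6e ⊕ a6) ⊕ 69 = c8 ⊕ 69 = a1
byte 4: (f3 ⊕ 8a) ⊕ 6e = 79 ⊕ 6e = 17
byte 5: (02 ⊕ 8c) ⊕ 20 = 8e ⊕ 20 = ae
byte 6: (08 ⊕ 80) ⊕ 61 = 88 ⊕ 61 = e9
byte 7: (09 ⊕ 99) ⊕ 62 = 90 ⊕ 62 = f2
byte 8: (13 ⊕ 02) ⊕ 6f = 11 ⊕ 6f = 7e
byte 9: (c7 ⊕ b8) ⊕ 72 = 7f ⊕ 72 = 0d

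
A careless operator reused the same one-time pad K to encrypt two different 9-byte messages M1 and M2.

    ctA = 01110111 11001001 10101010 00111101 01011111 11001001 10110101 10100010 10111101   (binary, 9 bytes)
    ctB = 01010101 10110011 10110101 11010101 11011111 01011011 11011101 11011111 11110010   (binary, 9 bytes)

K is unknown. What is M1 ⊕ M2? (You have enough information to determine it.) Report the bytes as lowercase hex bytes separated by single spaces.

22 7a 1f e8 80 92 68 7d 4f

ctA ⊕ ctB = (M1 ⊕ K) ⊕ (M2 ⊕ K) = M1 ⊕ M2 — the shared key cancels under XOR.
byte 0: 119 ^  85 =  34
byte 1: 201 ^ 179 = 122
byte 2: 170 ^ 181 =  31
byte 3:  61 ^ 213 = 232
byte 4:  95 ^ 223 = 128
byte 5: 201 ^  91 = 146
byte 6: 181 ^ 221 = 104
byte 7: 162 ^ 223 = 125
byte 8: 189 ^ 242 =  79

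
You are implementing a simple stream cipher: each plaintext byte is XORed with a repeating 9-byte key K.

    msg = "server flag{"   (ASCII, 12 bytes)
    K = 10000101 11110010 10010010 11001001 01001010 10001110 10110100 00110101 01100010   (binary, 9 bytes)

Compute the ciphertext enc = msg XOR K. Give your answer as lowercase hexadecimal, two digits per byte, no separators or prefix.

The 9-byte key repeats, so the effective keystream is 85 f2 92 c9 4a 8e b4 35 62 85 f2 92.
byte 0: 73 ⊕ 85 = f6
byte 1: 65 ⊕ f2 = 97
byte 2: 72 ⊕ 92 = e0
byte 3: 76 ⊕ c9 = bf
byte 4: 65 ⊕ 4a = 2f
byte 5: 72 ⊕ 8e = fc
byte 6: 20 ⊕ b4 = 94
byte 7: 66 ⊕ 35 = 53
byte 8: 6c ⊕ 62 = 0e
byte 9: 61 ⊕ 85 = e4
byte 10: 67 ⊕ f2 = 95
byte 11: 7b ⊕ 92 = e9

f697e0bf2ffc94530ee495e9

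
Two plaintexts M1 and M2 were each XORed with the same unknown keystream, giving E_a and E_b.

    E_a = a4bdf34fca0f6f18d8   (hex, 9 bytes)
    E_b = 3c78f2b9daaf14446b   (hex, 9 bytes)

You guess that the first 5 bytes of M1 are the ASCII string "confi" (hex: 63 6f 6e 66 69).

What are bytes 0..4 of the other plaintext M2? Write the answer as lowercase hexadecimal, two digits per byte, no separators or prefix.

fbaa6f9079

First, E_a ⊕ E_b = (M1 ⊕ K) ⊕ (M2 ⊕ K) = M1 ⊕ M2, so the key drops out. Then M2 = (M1 ⊕ M2) ⊕ M1 over the first 5 bytes.
byte 0: (a4 ^ 3c) ^ 63 = 98 ^ 63 = fb
byte 1: (bd ^ 78) ^ 6f = c5 ^ 6f = aa
byte 2: (f3 ^ f2) ^ 6e = 01 ^ 6e = 6f
byte 3: (4f ^ b9) ^ 66 = f6 ^ 66 = 90
byte 4: (ca ^ da) ^ 69 = 10 ^ 69 = 79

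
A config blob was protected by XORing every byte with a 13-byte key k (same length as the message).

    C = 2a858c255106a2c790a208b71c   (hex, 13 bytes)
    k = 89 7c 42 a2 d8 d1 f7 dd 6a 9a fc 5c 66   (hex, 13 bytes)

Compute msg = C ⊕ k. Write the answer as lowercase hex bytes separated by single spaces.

 42 XOR 137 = 163
133 XOR 124 = 249
140 XOR  66 = 206
 37 XOR 162 = 135
 81 XOR 216 = 137
  6 XOR 209 = 215
162 XOR 247 =  85
199 XOR 221 =  26
144 XOR 106 = 250
162 XOR 154 =  56
  8 XOR 252 = 244
183 XOR  92 = 235
 28 XOR 102 = 122

a3 f9 ce 87 89 d7 55 1a fa 38 f4 eb 7a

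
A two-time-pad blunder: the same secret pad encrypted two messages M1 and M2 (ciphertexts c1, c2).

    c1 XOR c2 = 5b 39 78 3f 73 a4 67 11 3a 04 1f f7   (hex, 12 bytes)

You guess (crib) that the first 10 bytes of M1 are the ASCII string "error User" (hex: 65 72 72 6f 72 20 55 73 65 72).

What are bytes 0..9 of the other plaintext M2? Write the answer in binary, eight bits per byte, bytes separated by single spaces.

Since c1 ⊕ c2 = M1 ⊕ M2, XORing with the guessed M1 bytes yields the corresponding M2 bytes: M2 = (c1 ⊕ c2) ⊕ M1.
byte 0:  91 ^ 101 =  62
byte 1:  57 ^ 114 =  75
byte 2: 120 ^ 114 =  10
byte 3:  63 ^ 111 =  80
byte 4: 115 ^ 114 =   1
byte 5: 164 ^  32 = 132
byte 6: 103 ^  85 =  50
byte 7:  17 ^ 115 =  98
byte 8:  58 ^ 101 =  95
byte 9:   4 ^ 114 = 118

00111110 01001011 00001010 01010000 00000001 10000100 00110010 01100010 01011111 01110110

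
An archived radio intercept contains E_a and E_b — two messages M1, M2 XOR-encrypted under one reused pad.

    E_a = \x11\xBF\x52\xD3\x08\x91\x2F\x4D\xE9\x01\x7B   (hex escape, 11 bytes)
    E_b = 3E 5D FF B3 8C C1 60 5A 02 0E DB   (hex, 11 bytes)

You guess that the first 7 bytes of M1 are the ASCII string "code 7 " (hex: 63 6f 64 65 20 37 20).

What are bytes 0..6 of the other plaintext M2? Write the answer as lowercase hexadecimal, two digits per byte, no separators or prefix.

4c8dc905a4676f

First, E_a ⊕ E_b = (M1 ⊕ K) ⊕ (M2 ⊕ K) = M1 ⊕ M2, so the key drops out. Then M2 = (M1 ⊕ M2) ⊕ M1 over the first 7 bytes.
byte 0: (11 XOR 3e) XOR 63 = 2f XOR 63 = 4c
byte 1: (bf XOR 5d) XOR 6f = e2 XOR 6f = 8d
byte 2: (52 XOR ff) XOR 64 = ad XOR 64 = c9
byte 3: (d3 XOR b3) XOR 65 = 60 XOR 65 = 05
byte 4: (08 XOR 8c) XOR 20 = 84 XOR 20 = a4
byte 5: (91 XOR c1) XOR 37 = 50 XOR 37 = 67
byte 6: (2f XOR 60) XOR 20 = 4f XOR 20 = 6f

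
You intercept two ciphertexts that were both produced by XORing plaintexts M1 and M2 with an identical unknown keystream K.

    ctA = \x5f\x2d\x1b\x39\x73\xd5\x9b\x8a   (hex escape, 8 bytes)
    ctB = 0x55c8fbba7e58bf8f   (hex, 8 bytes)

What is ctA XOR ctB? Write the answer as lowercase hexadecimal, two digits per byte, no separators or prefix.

ctA ⊕ ctB = (M1 ⊕ K) ⊕ (M2 ⊕ K) = M1 ⊕ M2 — the shared key cancels under XOR.
byte 0: 5f ⊕ 55 = 0a
byte 1: 2d ⊕ c8 = e5
byte 2: 1b ⊕ fb = e0
byte 3: 39 ⊕ ba = 83
byte 4: 73 ⊕ 7e = 0d
byte 5: d5 ⊕ 58 = 8d
byte 6: 9b ⊕ bf = 24
byte 7: 8a ⊕ 8f = 05

0ae5e0830d8d2405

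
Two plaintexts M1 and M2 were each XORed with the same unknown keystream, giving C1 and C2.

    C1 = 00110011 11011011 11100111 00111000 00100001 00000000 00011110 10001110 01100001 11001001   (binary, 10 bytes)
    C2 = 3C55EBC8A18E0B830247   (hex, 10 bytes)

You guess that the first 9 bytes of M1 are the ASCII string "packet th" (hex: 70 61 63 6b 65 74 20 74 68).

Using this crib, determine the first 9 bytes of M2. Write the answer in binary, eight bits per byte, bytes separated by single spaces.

01111111 11101111 01101111 10011011 11100101 11111010 00110101 01111001 00001011

First, C1 ⊕ C2 = (M1 ⊕ K) ⊕ (M2 ⊕ K) = M1 ⊕ M2, so the key drops out. Then M2 = (M1 ⊕ M2) ⊕ M1 over the first 9 bytes.
byte 0: (33 XOR 3c) XOR 70 = 0f XOR 70 = 7f
byte 1: (db XOR 55) XOR 61 = 8e XOR 61 = ef
byte 2: (e7 XOR eb) XOR 63 = 0c XOR 63 = 6f
byte 3: (38 XOR c8) XOR 6b = f0 XOR 6b = 9b
byte 4: (21 XOR a1) XOR 65 = 80 XOR 65 = e5
byte 5: (00 XOR 8e) XOR 74 = 8e XOR 74 = fa
byte 6: (1e XOR 0b) XOR 20 = 15 XOR 20 = 35
byte 7: (8e XOR 83) XOR 74 = 0d XOR 74 = 79
byte 8: (61 XOR 02) XOR 68 = 63 XOR 68 = 0b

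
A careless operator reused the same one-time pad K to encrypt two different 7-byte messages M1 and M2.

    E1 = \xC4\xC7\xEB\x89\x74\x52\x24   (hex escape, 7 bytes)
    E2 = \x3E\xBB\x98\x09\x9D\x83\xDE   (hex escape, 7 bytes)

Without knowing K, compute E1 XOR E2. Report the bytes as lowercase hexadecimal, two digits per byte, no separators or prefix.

E1 ⊕ E2 = (M1 ⊕ K) ⊕ (M2 ⊕ K) = M1 ⊕ M2 — the shared key cancels under XOR.
c4 ⊕ 3e = fa
c7 ⊕ bb = 7c
eb ⊕ 98 = 73
89 ⊕ 09 = 80
74 ⊕ 9d = e9
52 ⊕ 83 = d1
24 ⊕ de = fa

fa7c7380e9d1fa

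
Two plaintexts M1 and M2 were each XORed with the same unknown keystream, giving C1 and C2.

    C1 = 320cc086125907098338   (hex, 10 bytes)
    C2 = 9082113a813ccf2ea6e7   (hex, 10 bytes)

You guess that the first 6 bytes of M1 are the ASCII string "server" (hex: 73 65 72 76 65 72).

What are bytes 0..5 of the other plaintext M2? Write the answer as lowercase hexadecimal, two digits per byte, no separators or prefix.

First, C1 ⊕ C2 = (M1 ⊕ K) ⊕ (M2 ⊕ K) = M1 ⊕ M2, so the key drops out. Then M2 = (M1 ⊕ M2) ⊕ M1 over the first 6 bytes.
byte 0: (32 XOR 90) XOR 73 = a2 XOR 73 = d1
byte 1: (0c XOR 82) XOR 65 = 8e XOR 65 = eb
byte 2: (c0 XOR 11) XOR 72 = d1 XOR 72 = a3
byte 3: (86 XOR 3a) XOR 76 = bc XOR 76 = ca
byte 4: (12 XOR 81) XOR 65 = 93 XOR 65 = f6
byte 5: (59 XOR 3c) XOR 72 = 65 XOR 72 = 17

d1eba3caf617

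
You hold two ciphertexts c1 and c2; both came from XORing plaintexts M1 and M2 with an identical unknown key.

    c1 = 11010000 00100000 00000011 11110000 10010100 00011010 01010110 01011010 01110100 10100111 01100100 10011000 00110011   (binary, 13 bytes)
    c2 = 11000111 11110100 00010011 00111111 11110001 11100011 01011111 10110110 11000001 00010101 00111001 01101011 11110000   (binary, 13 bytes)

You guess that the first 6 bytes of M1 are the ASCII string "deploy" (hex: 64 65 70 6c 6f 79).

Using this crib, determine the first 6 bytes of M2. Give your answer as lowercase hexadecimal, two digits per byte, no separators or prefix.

First, c1 ⊕ c2 = (M1 ⊕ K) ⊕ (M2 ⊕ K) = M1 ⊕ M2, so the key drops out. Then M2 = (M1 ⊕ M2) ⊕ M1 over the first 6 bytes.
byte 0: (d0 XOR c7) XOR 64 = 17 XOR 64 = 73
byte 1: (20 XOR f4) XOR 65 = d4 XOR 65 = b1
byte 2: (03 XOR 13) XOR 70 = 10 XOR 70 = 60
byte 3: (f0 XOR 3f) XOR 6c = cf XOR 6c = a3
byte 4: (94 XOR f1) XOR 6f = 65 XOR 6f = 0a
byte 5: (1a XOR e3) XOR 79 = f9 XOR 79 = 80

73b160a30a80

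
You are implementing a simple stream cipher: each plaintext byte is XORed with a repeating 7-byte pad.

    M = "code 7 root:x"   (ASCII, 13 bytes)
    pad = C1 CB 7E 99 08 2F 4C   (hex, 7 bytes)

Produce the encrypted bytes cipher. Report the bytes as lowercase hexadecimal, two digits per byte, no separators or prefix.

a2a41afc28186cb3a411ed3257

The 7-byte key repeats, so the effective keystream is c1 cb 7e 99 08 2f 4c c1 cb 7e 99 08 2f.
byte 0: 01100011 xor 11000001 = 10100010
byte 1: 01101111 xor 11001011 = 10100100
byte 2: 01100100 xor 01111110 = 00011010
byte 3: 01100101 xor 10011001 = 11111100
byte 4: 00100000 xor 00001000 = 00101000
byte 5: 00110111 xor 00101111 = 00011000
byte 6: 00100000 xor 01001100 = 01101100
byte 7: 01110010 xor 11000001 = 10110011
byte 8: 01101111 xor 11001011 = 10100100
byte 9: 01101111 xor 01111110 = 00010001
byte 10: 01110100 xor 10011001 = 11101101
byte 11: 00111010 xor 00001000 = 00110010
byte 12: 01111000 xor 00101111 = 01010111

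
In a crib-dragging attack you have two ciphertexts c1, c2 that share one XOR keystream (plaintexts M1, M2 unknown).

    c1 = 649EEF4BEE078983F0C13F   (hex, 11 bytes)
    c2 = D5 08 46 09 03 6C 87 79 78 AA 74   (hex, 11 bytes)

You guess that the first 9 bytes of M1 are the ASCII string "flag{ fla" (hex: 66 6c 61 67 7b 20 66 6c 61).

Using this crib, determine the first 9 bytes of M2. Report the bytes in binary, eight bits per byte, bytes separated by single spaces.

11010111 11111010 11001000 00100101 10010110 01001011 01101000 10010110 11101001

First, c1 ⊕ c2 = (M1 ⊕ K) ⊕ (M2 ⊕ K) = M1 ⊕ M2, so the key drops out. Then M2 = (M1 ⊕ M2) ⊕ M1 over the first 9 bytes.
byte 0: (64 xor d5) xor 66 = b1 xor 66 = d7
byte 1: (9e xor 08) xor 6c = 96 xor 6c = fa
byte 2: (ef xor 46) xor 61 = a9 xor 61 = c8
byte 3: (4b xor 09) xor 67 = 42 xor 67 = 25
byte 4: (ee xor 03) xor 7b = ed xor 7b = 96
byte 5: (07 xor 6c) xor 20 = 6b xor 20 = 4b
byte 6: (89 xor 87) xor 66 = 0e xor 66 = 68
byte 7: (83 xor 79) xor 6c = fa xor 6c = 96
byte 8: (f0 xor 78) xor 61 = 88 xor 61 = e9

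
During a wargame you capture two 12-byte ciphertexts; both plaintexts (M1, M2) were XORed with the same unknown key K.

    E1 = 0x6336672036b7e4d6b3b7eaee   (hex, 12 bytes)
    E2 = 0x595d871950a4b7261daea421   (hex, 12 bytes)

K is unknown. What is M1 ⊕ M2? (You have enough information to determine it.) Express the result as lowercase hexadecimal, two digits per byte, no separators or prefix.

E1 ⊕ E2 = (M1 ⊕ K) ⊕ (M2 ⊕ K) = M1 ⊕ M2 — the shared key cancels under XOR.
01100011 xor 01011001 = 00111010
00110110 xor 01011101 = 01101011
01100111 xor 10000111 = 11100000
00100000 xor 00011001 = 00111001
00110110 xor 01010000 = 01100110
10110111 xor 10100100 = 00010011
11100100 xor 10110111 = 01010011
11010110 xor 00100110 = 11110000
10110011 xor 00011101 = 10101110
10110111 xor 10101110 = 00011001
11101010 xor 10100100 = 01001110
11101110 xor 00100001 = 11001111

3a6be039661353f0ae194ecf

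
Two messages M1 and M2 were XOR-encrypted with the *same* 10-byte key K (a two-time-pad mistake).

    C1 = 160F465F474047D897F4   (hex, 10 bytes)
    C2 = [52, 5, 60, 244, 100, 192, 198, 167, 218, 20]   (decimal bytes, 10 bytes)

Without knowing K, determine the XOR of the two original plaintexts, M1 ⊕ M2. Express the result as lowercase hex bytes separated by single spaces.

22 0a 7a ab 23 80 81 7f 4d e0

C1 ⊕ C2 = (M1 ⊕ K) ⊕ (M2 ⊕ K) = M1 ⊕ M2 — the shared key cancels under XOR.
16 xor 34 = 22
0f xor 05 = 0a
46 xor 3c = 7a
5f xor f4 = ab
47 xor 64 = 23
40 xor c0 = 80
47 xor c6 = 81
d8 xor a7 = 7f
97 xor da = 4d
f4 xor 14 = e0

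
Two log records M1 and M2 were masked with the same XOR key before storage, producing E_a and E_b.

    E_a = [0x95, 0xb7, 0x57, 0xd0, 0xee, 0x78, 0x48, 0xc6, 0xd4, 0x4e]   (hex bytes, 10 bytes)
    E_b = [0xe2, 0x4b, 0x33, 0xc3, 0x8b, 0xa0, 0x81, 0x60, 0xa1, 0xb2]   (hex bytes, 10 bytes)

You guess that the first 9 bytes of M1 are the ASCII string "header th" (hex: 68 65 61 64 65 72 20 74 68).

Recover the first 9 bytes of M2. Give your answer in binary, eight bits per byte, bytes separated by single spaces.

First, E_a ⊕ E_b = (M1 ⊕ K) ⊕ (M2 ⊕ K) = M1 ⊕ M2, so the key drops out. Then M2 = (M1 ⊕ M2) ⊕ M1 over the first 9 bytes.
byte 0: (95 ^ e2) ^ 68 = 77 ^ 68 = 1f
byte 1: (b7 ^ 4b) ^ 65 = fc ^ 65 = 99
byte 2: (57 ^ 33) ^ 61 = 64 ^ 61 = 05
byte 3: (d0 ^ c3) ^ 64 = 13 ^ 64 = 77
byte 4: (ee ^ 8b) ^ 65 = 65 ^ 65 = 00
byte 5: (78 ^ a0) ^ 72 = d8 ^ 72 = aa
byte 6: (48 ^ 81) ^ 20 = c9 ^ 20 = e9
byte 7: (c6 ^ 60) ^ 74 = a6 ^ 74 = d2
byte 8: (d4 ^ a1) ^ 68 = 75 ^ 68 = 1d

00011111 10011001 00000101 01110111 00000000 10101010 11101001 11010010 00011101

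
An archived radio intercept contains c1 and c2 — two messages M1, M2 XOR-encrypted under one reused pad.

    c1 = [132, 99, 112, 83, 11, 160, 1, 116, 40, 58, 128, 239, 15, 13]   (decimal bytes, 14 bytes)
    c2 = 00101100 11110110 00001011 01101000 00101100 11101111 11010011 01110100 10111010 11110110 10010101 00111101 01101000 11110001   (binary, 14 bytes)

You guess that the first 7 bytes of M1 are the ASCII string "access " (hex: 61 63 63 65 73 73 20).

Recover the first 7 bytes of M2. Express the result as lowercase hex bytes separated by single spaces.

c9 f6 18 5e 54 3c f2

First, c1 ⊕ c2 = (M1 ⊕ K) ⊕ (M2 ⊕ K) = M1 ⊕ M2, so the key drops out. Then M2 = (M1 ⊕ M2) ⊕ M1 over the first 7 bytes.
byte 0: (84 ^ 2c) ^ 61 = a8 ^ 61 = c9
byte 1: (63 ^ f6) ^ 63 = 95 ^ 63 = f6
byte 2: (70 ^ 0b) ^ 63 = 7b ^ 63 = 18
byte 3: (53 ^ 68) ^ 65 = 3b ^ 65 = 5e
byte 4: (0b ^ 2c) ^ 73 = 27 ^ 73 = 54
byte 5: (a0 ^ ef) ^ 73 = 4f ^ 73 = 3c
byte 6: (01 ^ d3) ^ 20 = d2 ^ 20 = f2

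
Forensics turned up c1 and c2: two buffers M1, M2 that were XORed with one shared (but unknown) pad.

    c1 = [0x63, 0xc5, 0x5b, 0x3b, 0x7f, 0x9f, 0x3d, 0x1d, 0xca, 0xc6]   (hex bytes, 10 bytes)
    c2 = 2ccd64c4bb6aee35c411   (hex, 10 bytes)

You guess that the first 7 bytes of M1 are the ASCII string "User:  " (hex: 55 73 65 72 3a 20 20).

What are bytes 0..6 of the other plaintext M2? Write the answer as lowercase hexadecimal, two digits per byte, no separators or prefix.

First, c1 ⊕ c2 = (M1 ⊕ K) ⊕ (M2 ⊕ K) = M1 ⊕ M2, so the key drops out. Then M2 = (M1 ⊕ M2) ⊕ M1 over the first 7 bytes.
byte 0: (63 ^ 2c) ^ 55 = 4f ^ 55 = 1a
byte 1: (c5 ^ cd) ^ 73 = 08 ^ 73 = 7b
byte 2: (5b ^ 64) ^ 65 = 3f ^ 65 = 5a
byte 3: (3b ^ c4) ^ 72 = ff ^ 72 = 8d
byte 4: (7f ^ bb) ^ 3a = c4 ^ 3a = fe
byte 5: (9f ^ 6a) ^ 20 = f5 ^ 20 = d5
byte 6: (3d ^ ee) ^ 20 = d3 ^ 20 = f3

1a7b5a8dfed5f3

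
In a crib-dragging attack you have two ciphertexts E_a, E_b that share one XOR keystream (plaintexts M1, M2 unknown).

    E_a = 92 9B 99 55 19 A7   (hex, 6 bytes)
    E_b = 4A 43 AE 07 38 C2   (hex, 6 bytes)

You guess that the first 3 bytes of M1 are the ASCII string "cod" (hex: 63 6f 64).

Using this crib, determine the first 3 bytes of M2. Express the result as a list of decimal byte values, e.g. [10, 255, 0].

First, E_a ⊕ E_b = (M1 ⊕ K) ⊕ (M2 ⊕ K) = M1 ⊕ M2, so the key drops out. Then M2 = (M1 ⊕ M2) ⊕ M1 over the first 3 bytes.
byte 0: (92 ^ 4a) ^ 63 = d8 ^ 63 = bb
byte 1: (9b ^ 43) ^ 6f = d8 ^ 6f = b7
byte 2: (99 ^ ae) ^ 64 = 37 ^ 64 = 53

[187, 183, 83]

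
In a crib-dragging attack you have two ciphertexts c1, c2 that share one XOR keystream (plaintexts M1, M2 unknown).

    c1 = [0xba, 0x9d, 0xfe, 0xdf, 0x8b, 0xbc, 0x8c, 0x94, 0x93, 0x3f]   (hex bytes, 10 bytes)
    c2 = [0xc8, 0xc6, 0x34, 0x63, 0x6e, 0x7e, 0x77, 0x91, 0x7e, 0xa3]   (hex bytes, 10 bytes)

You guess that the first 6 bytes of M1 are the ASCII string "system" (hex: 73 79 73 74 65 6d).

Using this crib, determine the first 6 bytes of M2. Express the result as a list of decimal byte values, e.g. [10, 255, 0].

First, c1 ⊕ c2 = (M1 ⊕ K) ⊕ (M2 ⊕ K) = M1 ⊕ M2, so the key drops out. Then M2 = (M1 ⊕ M2) ⊕ M1 over the first 6 bytes.
byte 0: (ba xor c8) xor 73 = 72 xor 73 = 01
byte 1: (9d xor c6) xor 79 = 5b xor 79 = 22
byte 2: (fe xor 34) xor 73 = ca xor 73 = b9
byte 3: (df xor 63) xor 74 = bc xor 74 = c8
byte 4: (8b xor 6e) xor 65 = e5 xor 65 = 80
byte 5: (bc xor 7e) xor 6d = c2 xor 6d = af

[1, 34, 185, 200, 128, 175]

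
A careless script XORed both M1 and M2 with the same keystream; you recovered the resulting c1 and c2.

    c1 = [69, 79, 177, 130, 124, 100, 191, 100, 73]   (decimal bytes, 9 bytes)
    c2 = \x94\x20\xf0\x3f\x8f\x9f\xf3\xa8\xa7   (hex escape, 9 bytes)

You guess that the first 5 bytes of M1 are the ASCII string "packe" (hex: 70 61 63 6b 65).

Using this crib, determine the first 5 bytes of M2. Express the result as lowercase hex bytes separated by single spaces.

First, c1 ⊕ c2 = (M1 ⊕ K) ⊕ (M2 ⊕ K) = M1 ⊕ M2, so the key drops out. Then M2 = (M1 ⊕ M2) ⊕ M1 over the first 5 bytes.
byte 0: (45 XOR 94) XOR 70 = d1 XOR 70 = a1
byte 1: (4f XOR 20) XOR 61 = 6f XOR 61 = 0e
byte 2: (b1 XOR f0) XOR 63 = 41 XOR 63 = 22
byte 3: (82 XOR 3f) XOR 6b = bd XOR 6b = d6
byte 4: (7c XOR 8f) XOR 65 = f3 XOR 65 = 96

a1 0e 22 d6 96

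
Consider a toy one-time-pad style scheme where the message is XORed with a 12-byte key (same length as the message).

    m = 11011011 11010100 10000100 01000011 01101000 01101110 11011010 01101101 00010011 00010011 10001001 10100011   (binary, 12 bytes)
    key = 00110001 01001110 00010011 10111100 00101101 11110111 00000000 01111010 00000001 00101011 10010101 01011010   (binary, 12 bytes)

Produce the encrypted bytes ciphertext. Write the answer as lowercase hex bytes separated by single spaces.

db xor 31 = ea
d4 xor 4e = 9a
84 xor 13 = 97
43 xor bc = ff
68 xor 2d = 45
6e xor f7 = 99
da xor 00 = da
6d xor 7a = 17
13 xor 01 = 12
13 xor 2b = 38
89 xor 95 = 1c
a3 xor 5a = f9

ea 9a 97 ff 45 99 da 17 12 38 1c f9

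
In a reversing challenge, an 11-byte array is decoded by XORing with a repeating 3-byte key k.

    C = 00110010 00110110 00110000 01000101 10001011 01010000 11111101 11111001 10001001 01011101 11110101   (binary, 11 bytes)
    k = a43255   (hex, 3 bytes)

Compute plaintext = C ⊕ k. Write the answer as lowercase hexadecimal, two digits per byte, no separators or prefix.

The 3-byte key repeats, so the effective keystream is a4 32 55 a4 32 55 a4 32 55 a4 32.
byte 0: 32 XOR a4 = 96
byte 1: 36 XOR 32 = 04
byte 2: 30 XOR 55 = 65
byte 3: 45 XOR a4 = e1
byte 4: 8b XOR 32 = b9
byte 5: 50 XOR 55 = 05
byte 6: fd XOR a4 = 59
byte 7: f9 XOR 32 = cb
byte 8: 89 XOR 55 = dc
byte 9: 5d XOR a4 = f9
byte 10: f5 XOR 32 = c7

960465e1b90559cbdcf9c7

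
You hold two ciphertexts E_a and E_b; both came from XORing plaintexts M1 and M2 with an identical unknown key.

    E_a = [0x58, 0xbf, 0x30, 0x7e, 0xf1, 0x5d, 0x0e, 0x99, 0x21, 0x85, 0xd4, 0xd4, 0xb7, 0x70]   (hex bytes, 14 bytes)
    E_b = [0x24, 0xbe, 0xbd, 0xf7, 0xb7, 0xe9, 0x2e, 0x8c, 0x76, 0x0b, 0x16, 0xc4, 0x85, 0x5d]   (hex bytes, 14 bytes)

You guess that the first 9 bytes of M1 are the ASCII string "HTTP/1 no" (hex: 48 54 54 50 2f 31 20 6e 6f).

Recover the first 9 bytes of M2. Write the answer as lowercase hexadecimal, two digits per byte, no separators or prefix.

3455d9d96985007b38

First, E_a ⊕ E_b = (M1 ⊕ K) ⊕ (M2 ⊕ K) = M1 ⊕ M2, so the key drops out. Then M2 = (M1 ⊕ M2) ⊕ M1 over the first 9 bytes.
byte 0: (58 XOR 24) XOR 48 = 7c XOR 48 = 34
byte 1: (bf XOR be) XOR 54 = 01 XOR 54 = 55
byte 2: (30 XOR bd) XOR 54 = 8d XOR 54 = d9
byte 3: (7e XOR f7) XOR 50 = 89 XOR 50 = d9
byte 4: (f1 XOR b7) XOR 2f = 46 XOR 2f = 69
byte 5: (5d XOR e9) XOR 31 = b4 XOR 31 = 85
byte 6: (0e XOR 2e) XOR 20 = 20 XOR 20 = 00
byte 7: (99 XOR 8c) XOR 6e = 15 XOR 6e = 7b
byte 8: (21 XOR 76) XOR 6f = 57 XOR 6f = 38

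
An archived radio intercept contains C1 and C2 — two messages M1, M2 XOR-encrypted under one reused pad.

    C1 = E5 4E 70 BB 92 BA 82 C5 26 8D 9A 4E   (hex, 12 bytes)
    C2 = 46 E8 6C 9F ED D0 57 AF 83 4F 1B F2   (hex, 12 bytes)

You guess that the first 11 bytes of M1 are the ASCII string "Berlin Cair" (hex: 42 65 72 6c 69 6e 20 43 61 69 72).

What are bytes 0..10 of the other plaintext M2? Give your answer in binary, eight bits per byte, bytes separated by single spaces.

11100001 11000011 01101110 01001000 00010110 00000100 11110101 00101001 11000100 10101011 11110011

First, C1 ⊕ C2 = (M1 ⊕ K) ⊕ (M2 ⊕ K) = M1 ⊕ M2, so the key drops out. Then M2 = (M1 ⊕ M2) ⊕ M1 over the first 11 bytes.
byte 0: (e5 ⊕ 46) ⊕ 42 = a3 ⊕ 42 = e1
byte 1: (4e ⊕ e8) ⊕ 65 = a6 ⊕ 65 = c3
byte 2: (70 ⊕ 6c) ⊕ 72 = 1c ⊕ 72 = 6e
byte 3: (bb ⊕ 9f) ⊕ 6c = 24 ⊕ 6c = 48
byte 4: (92 ⊕ ed) ⊕ 69 = 7f ⊕ 69 = 16
byte 5: (ba ⊕ d0) ⊕ 6e = 6a ⊕ 6e = 04
byte 6: (82 ⊕ 57) ⊕ 20 = d5 ⊕ 20 = f5
byte 7: (c5 ⊕ af) ⊕ 43 = 6a ⊕ 43 = 29
byte 8: (26 ⊕ 83) ⊕ 61 = a5 ⊕ 61 = c4
byte 9: (8d ⊕ 4f) ⊕ 69 = c2 ⊕ 69 = ab
byte 10: (9a ⊕ 1b) ⊕ 72 = 81 ⊕ 72 = f3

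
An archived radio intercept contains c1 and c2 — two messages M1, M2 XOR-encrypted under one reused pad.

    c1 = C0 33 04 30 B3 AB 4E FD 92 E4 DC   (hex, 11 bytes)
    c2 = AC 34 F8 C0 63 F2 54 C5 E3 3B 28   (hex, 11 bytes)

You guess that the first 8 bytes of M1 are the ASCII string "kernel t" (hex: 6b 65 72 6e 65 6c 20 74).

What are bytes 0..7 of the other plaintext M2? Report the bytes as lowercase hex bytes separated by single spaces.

First, c1 ⊕ c2 = (M1 ⊕ K) ⊕ (M2 ⊕ K) = M1 ⊕ M2, so the key drops out. Then M2 = (M1 ⊕ M2) ⊕ M1 over the first 8 bytes.
byte 0: (c0 ^ ac) ^ 6b = 6c ^ 6b = 07
byte 1: (33 ^ 34) ^ 65 = 07 ^ 65 = 62
byte 2: (04 ^ f8) ^ 72 = fc ^ 72 = 8e
byte 3: (30 ^ c0) ^ 6e = f0 ^ 6e = 9e
byte 4: (b3 ^ 63) ^ 65 = d0 ^ 65 = b5
byte 5: (ab ^ f2) ^ 6c = 59 ^ 6c = 35
byte 6: (4e ^ 54) ^ 20 = 1a ^ 20 = 3a
byte 7: (fd ^ c5) ^ 74 = 38 ^ 74 = 4c

07 62 8e 9e b5 35 3a 4c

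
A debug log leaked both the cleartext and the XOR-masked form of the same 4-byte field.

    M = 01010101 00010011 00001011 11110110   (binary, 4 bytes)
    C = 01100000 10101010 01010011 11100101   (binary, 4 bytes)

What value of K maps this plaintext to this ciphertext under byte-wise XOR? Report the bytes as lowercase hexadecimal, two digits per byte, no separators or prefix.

Since C = M ⊕ K, XORing both sides with M gives K = M ⊕ C.
55 XOR 60 = 35
13 XOR aa = b9
0b XOR 53 = 58
f6 XOR e5 = 13

35b95813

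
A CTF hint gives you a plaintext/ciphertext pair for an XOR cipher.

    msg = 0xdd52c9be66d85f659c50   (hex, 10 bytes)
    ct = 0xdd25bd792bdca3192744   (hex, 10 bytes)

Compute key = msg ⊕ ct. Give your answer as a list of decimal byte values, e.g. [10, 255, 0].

[0, 119, 116, 199, 77, 4, 252, 124, 187, 20]

Since ct = msg ⊕ key, XORing both sides with msg gives key = msg ⊕ ct.
byte 0: dd ^ dd = 00
byte 1: 52 ^ 25 = 77
byte 2: c9 ^ bd = 74
byte 3: be ^ 79 = c7
byte 4: 66 ^ 2b = 4d
byte 5: d8 ^ dc = 04
byte 6: 5f ^ a3 = fc
byte 7: 65 ^ 19 = 7c
byte 8: 9c ^ 27 = bb
byte 9: 50 ^ 44 = 14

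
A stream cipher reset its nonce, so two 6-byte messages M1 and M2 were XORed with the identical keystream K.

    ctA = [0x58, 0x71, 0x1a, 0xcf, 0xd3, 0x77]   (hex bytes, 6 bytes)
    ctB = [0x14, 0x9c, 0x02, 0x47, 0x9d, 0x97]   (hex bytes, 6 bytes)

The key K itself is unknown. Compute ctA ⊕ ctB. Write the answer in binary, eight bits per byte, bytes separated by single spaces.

01001100 11101101 00011000 10001000 01001110 11100000

ctA ⊕ ctB = (M1 ⊕ K) ⊕ (M2 ⊕ K) = M1 ⊕ M2 — the shared key cancels under XOR.
01011000 ^ 00010100 = 01001100
01110001 ^ 10011100 = 11101101
00011010 ^ 00000010 = 00011000
11001111 ^ 01000111 = 10001000
11010011 ^ 10011101 = 01001110
01110111 ^ 10010111 = 11100000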